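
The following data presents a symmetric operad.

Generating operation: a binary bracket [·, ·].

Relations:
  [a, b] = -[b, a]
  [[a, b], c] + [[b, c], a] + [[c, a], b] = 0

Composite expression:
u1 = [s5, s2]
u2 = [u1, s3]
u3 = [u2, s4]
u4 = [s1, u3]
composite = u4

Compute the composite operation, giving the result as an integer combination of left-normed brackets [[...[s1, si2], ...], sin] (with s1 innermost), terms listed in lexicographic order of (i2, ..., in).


-[[[[s1, s2], s5], s3], s4] + [[[[s1, s3], s2], s5], s4] - [[[[s1, s3], s5], s2], s4] + [[[[s1, s4], s2], s5], s3] - [[[[s1, s4], s3], s2], s5] + [[[[s1, s4], s3], s5], s2] - [[[[s1, s4], s5], s2], s3] + [[[[s1, s5], s2], s3], s4]


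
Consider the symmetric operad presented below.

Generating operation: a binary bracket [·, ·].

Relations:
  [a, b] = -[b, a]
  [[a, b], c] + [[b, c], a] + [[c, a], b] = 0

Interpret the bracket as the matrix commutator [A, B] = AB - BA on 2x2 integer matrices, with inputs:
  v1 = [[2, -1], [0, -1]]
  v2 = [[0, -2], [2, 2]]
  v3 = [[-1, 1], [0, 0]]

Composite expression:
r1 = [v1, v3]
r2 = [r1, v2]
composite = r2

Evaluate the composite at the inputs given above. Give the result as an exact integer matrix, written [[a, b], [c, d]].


[[4, 4], [0, -4]]

[v1, v3] = [[0, 2], [0, 0]]
[[v1, v3], v2] = [[4, 4], [0, -4]]


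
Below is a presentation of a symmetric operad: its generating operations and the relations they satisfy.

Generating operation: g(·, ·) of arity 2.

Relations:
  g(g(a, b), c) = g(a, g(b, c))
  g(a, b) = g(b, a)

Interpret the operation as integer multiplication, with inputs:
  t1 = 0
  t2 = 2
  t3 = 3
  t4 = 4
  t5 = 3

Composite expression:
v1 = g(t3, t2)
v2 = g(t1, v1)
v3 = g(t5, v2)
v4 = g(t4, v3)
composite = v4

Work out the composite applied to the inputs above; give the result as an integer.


g(t3, t2) = 6
g(t1, g(t3, t2)) = 0
g(t5, g(t1, g(t3, t2))) = 0
g(t4, g(t5, g(t1, g(t3, t2)))) = 0

0


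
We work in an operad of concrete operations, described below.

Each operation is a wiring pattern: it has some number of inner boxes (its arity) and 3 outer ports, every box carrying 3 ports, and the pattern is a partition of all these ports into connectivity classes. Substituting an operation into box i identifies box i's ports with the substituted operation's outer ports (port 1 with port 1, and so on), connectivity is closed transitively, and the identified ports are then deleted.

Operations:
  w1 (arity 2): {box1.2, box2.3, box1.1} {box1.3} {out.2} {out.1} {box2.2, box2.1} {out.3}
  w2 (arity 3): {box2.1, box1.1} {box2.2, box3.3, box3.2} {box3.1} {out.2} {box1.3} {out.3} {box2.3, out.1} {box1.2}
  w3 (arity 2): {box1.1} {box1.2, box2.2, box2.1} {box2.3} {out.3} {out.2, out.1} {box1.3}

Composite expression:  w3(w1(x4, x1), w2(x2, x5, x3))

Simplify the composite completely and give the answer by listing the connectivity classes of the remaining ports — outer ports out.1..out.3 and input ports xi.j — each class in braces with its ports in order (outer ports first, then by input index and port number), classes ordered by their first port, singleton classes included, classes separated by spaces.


{out.1, out.2} {out.3} {x1.1, x1.2} {x1.3, x4.1, x4.2} {x2.1, x5.1} {x2.2} {x2.3} {x3.1} {x3.2, x3.3, x5.2} {x4.3} {x5.3}

After gluing at w3, chains via deleted ports link the x-ports.
through w1, on inputs (x4, x1): {out.1} {out.2} {out.3} {x1.1, x1.2} {x1.3, x4.1, x4.2} {x4.3} (out.j = stage outer ports)
through w2, on inputs (x2, x5, x3): {out.1, x5.3} {out.2} {out.3} {x2.1, x5.1} {x2.2} {x2.3} {x3.1} {x3.2, x3.3, x5.2} (out.j = stage outer ports)
through w3, on inputs (x4, x1, x2, x5, x3): {out.1, out.2} {out.3} {x1.1, x1.2} {x1.3, x4.1, x4.2} {x2.1, x5.1} {x2.2} {x2.3} {x3.1} {x3.2, x3.3, x5.2} {x4.3} {x5.3} (out.j = stage outer ports)


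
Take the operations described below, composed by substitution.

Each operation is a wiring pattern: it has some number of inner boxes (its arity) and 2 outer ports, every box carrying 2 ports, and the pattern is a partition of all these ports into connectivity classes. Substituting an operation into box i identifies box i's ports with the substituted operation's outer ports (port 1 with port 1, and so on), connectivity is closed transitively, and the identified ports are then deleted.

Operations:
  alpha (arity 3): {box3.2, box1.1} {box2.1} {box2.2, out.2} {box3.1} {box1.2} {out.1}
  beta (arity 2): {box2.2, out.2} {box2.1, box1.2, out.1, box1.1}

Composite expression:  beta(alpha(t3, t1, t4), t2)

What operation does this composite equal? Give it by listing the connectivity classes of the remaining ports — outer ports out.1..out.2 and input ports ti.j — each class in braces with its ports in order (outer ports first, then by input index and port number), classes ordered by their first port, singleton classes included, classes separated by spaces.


{out.1, t1.2, t2.1} {out.2, t2.2} {t1.1} {t3.1, t4.2} {t3.2} {t4.1}

Reachability decides: close wires over beta-identified ports.
the subtree at alpha composes to {out.1} {out.2, t1.2} {t1.1} {t3.1, t4.2} {t3.2} {t4.1} on (t3, t1, t4); out.j = own outer ports
the subtree at beta composes to {out.1, t1.2, t2.1} {out.2, t2.2} {t1.1} {t3.1, t4.2} {t3.2} {t4.1} on (t3, t1, t4, t2); out.j = own outer ports


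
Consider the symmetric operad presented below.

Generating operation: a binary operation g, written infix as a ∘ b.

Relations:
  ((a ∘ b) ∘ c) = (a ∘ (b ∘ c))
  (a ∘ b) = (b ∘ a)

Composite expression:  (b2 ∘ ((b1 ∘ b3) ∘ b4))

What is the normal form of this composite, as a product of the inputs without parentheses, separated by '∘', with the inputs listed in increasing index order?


b1 ∘ b2 ∘ b3 ∘ b4

Key point: g commutes, so take the b-inputs in any fixed order.
(b1 ∘ b3) spells out as b1 ∘ b3
((b1 ∘ b3) ∘ b4) spells out as b1 ∘ b3 ∘ b4
(b2 ∘ ((b1 ∘ b3) ∘ b4)) spells out as b2 ∘ b1 ∘ b3 ∘ b4
rearranged into index order: b1 ∘ b2 ∘ b3 ∘ b4


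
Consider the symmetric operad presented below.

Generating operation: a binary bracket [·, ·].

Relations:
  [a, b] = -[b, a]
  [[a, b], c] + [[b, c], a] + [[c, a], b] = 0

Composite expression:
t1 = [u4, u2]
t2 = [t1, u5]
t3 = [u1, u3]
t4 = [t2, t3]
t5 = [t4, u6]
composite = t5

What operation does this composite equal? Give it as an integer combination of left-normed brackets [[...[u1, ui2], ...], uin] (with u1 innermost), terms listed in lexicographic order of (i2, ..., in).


[[[[[u1, u3], u2], u4], u5], u6] - [[[[[u1, u3], u4], u2], u5], u6] - [[[[[u1, u3], u5], u2], u4], u6] + [[[[[u1, u3], u5], u4], u2], u6]

Skip Jacobi rewriting: expand, keep u1-initial words, read off terms.
Composite bracket: [[[[u4, u2], u5], [u1, u3]], u6]
The bracket unfolds into 32 signed words via [a, b] = ab - ba (2^5 = 32).
Only words starting with u1 matter:
  u1u3u2u4u5u6 (sign +1) contributes +[[[[[u1, u3], u2], u4], u5], u6]
  u1u3u4u2u5u6 (sign -1) contributes -[[[[[u1, u3], u4], u2], u5], u6]
  u1u3u5u2u4u6 (sign -1) contributes -[[[[[u1, u3], u5], u2], u4], u6]
  u1u3u5u4u2u6 (sign +1) contributes +[[[[[u1, u3], u5], u4], u2], u6]


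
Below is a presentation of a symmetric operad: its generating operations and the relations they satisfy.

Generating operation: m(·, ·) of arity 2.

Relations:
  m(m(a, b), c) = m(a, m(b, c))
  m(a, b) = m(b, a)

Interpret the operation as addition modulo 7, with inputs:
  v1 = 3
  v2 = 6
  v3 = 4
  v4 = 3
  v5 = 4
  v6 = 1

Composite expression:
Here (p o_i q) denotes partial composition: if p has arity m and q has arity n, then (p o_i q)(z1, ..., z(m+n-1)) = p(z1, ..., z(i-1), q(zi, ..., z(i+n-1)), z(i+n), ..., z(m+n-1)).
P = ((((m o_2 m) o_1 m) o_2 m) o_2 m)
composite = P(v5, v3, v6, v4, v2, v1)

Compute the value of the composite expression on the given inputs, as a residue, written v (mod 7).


m(v3, v6) = 5
m(m(v3, v6), v4) = 1
m(v5, m(m(v3, v6), v4)) = 5
m(v2, v1) = 2
m(m(v5, m(m(v3, v6), v4)), m(v2, v1)) = 0

0 (mod 7)


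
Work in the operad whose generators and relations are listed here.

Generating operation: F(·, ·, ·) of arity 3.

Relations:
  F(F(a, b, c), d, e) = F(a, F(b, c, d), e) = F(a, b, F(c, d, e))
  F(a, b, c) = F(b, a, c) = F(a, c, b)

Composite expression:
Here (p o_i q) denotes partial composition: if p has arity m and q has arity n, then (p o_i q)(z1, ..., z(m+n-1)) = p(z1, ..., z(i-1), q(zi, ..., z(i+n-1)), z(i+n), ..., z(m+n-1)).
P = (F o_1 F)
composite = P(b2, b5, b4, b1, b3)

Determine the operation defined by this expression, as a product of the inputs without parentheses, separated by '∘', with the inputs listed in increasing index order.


Both nesting and order wash out for F; what remains is which b's occur.
F(b2, b5, b4) unparenthesizes to b2 ∘ b5 ∘ b4
F(F(b2, b5, b4), b1, b3) unparenthesizes to b2 ∘ b5 ∘ b4 ∘ b1 ∘ b3
putting the inputs in ascending order: b1 ∘ b2 ∘ b3 ∘ b4 ∘ b5

b1 ∘ b2 ∘ b3 ∘ b4 ∘ b5


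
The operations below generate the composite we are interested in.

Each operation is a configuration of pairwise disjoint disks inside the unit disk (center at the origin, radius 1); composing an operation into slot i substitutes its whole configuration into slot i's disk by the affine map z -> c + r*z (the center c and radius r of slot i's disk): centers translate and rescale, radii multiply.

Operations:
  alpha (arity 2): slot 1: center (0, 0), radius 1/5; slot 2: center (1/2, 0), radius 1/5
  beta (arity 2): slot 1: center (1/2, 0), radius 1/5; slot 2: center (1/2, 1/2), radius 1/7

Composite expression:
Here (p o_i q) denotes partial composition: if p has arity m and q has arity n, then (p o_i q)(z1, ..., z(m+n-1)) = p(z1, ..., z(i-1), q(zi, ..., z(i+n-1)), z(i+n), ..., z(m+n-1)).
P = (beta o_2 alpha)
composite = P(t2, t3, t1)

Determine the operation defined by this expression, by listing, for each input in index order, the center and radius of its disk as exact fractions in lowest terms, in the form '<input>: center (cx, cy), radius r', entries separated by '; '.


t1: center (4/7, 1/2), radius 1/35; t2: center (1/2, 0), radius 1/5; t3: center (1/2, 1/2), radius 1/35


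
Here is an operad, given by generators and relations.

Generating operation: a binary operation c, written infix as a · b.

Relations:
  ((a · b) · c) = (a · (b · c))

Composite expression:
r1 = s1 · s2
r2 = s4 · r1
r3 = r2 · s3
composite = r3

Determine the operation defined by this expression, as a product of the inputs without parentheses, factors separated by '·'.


s4 · s1 · s2 · s3


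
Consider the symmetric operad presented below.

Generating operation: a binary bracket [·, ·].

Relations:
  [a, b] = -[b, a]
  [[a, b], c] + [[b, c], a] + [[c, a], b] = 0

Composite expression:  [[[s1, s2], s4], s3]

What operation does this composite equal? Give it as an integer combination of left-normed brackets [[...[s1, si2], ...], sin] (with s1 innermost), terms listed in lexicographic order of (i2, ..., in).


Expand each bracket as ab - ba; the s1-initial words give the coefficients.
Composite bracket: [[[s1, s2], s4], s3]
Expanding via [a, b] = ab - ba: 8 signed words (2^3 = 8).
Collect the words opening with s1:
  the word s1s2s4s3 carries sign +1 and contributes +[[[s1, s2], s4], s3]

[[[s1, s2], s4], s3]


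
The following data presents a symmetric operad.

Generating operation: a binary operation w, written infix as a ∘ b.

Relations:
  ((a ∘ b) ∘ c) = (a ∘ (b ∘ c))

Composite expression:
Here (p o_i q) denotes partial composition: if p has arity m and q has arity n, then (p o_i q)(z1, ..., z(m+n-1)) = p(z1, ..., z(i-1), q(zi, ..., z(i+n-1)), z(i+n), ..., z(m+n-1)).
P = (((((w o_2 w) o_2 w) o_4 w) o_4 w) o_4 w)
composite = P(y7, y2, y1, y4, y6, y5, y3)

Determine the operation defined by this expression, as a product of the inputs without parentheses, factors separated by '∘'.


y7 ∘ y2 ∘ y1 ∘ y4 ∘ y6 ∘ y5 ∘ y3

The w-tree's shape is irrelevant; the y-reading-order decides.
(y2 ∘ y1) linearizes to y2 ∘ y1
(y4 ∘ y6) linearizes to y4 ∘ y6
((y4 ∘ y6) ∘ y5) linearizes to y4 ∘ y6 ∘ y5
(((y4 ∘ y6) ∘ y5) ∘ y3) linearizes to y4 ∘ y6 ∘ y5 ∘ y3
((y2 ∘ y1) ∘ (((y4 ∘ y6) ∘ y5) ∘ y3)) linearizes to y2 ∘ y1 ∘ y4 ∘ y6 ∘ y5 ∘ y3
(y7 ∘ ((y2 ∘ y1) ∘ (((y4 ∘ y6) ∘ y5) ∘ y3))) linearizes to y7 ∘ y2 ∘ y1 ∘ y4 ∘ y6 ∘ y5 ∘ y3


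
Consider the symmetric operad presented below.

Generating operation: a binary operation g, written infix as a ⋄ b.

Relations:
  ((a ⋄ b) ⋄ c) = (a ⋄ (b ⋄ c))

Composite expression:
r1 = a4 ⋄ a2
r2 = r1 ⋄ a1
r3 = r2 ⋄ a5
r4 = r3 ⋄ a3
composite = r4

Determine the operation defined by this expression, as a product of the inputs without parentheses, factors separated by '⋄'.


a4 ⋄ a2 ⋄ a1 ⋄ a5 ⋄ a3

Every regrouping of g is equal, so read the a-inputs in written order.
(a4 ⋄ a2) flattens to a4 ⋄ a2
((a4 ⋄ a2) ⋄ a1) flattens to a4 ⋄ a2 ⋄ a1
(((a4 ⋄ a2) ⋄ a1) ⋄ a5) flattens to a4 ⋄ a2 ⋄ a1 ⋄ a5
((((a4 ⋄ a2) ⋄ a1) ⋄ a5) ⋄ a3) flattens to a4 ⋄ a2 ⋄ a1 ⋄ a5 ⋄ a3


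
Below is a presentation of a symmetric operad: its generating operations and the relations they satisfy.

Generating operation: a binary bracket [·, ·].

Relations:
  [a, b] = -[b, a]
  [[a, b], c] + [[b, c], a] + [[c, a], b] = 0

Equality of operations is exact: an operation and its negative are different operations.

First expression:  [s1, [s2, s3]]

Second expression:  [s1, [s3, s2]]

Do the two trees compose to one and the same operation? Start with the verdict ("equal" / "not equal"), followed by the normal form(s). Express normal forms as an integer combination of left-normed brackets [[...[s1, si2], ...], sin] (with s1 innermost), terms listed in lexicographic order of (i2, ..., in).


not equal; the first gives [[s1, s2], s3] - [[s1, s3], s2] and the second -[[s1, s2], s3] + [[s1, s3], s2]

In normal form, the first expression is [[s1, s2], s3] - [[s1, s3], s2]
In normal form, the second expression is -[[s1, s2], s3] + [[s1, s3], s2]
No match — not equal.


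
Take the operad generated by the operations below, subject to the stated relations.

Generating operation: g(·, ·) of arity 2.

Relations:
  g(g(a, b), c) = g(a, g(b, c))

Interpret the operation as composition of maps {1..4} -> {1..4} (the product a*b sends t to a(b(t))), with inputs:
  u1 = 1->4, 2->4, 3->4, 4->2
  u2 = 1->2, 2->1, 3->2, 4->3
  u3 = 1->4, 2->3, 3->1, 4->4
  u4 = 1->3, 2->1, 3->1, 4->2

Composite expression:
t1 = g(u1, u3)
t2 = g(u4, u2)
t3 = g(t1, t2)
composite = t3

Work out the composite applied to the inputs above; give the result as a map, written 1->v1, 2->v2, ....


g(u1, u3) = 1->2, 2->4, 3->4, 4->2
g(u4, u2) = 1->1, 2->3, 3->1, 4->1
g(g(u1, u3), g(u4, u2)) = 1->2, 2->4, 3->2, 4->2

1->2, 2->4, 3->2, 4->2


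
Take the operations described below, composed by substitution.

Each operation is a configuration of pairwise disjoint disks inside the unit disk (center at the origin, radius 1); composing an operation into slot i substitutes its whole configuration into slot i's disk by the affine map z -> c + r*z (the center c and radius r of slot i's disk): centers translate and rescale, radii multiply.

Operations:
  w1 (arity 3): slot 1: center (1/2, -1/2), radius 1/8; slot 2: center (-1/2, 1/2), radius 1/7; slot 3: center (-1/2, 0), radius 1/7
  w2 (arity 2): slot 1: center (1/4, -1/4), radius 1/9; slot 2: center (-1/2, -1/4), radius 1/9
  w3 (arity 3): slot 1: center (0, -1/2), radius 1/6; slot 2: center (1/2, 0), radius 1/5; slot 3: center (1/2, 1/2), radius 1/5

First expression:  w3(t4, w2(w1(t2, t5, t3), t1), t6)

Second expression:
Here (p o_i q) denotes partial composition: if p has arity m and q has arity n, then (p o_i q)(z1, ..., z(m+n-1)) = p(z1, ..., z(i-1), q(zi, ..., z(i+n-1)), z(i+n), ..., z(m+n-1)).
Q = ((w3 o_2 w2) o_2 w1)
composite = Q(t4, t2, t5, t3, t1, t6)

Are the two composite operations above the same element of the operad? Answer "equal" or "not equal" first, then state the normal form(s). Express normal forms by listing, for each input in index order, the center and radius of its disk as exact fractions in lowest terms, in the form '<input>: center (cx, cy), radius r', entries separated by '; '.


equal: each reduces to t1: center (2/5, -1/20), radius 1/45; t2: center (101/180, -11/180), radius 1/360; t3: center (97/180, -1/20), radius 1/315; t4: center (0, -1/2), radius 1/6; t5: center (97/180, -7/180), radius 1/315; t6: center (1/2, 1/2), radius 1/5

The first composite normalizes to t1: center (2/5, -1/20), radius 1/45; t2: center (101/180, -11/180), radius 1/360; t3: center (97/180, -1/20), radius 1/315; t4: center (0, -1/2), radius 1/6; t5: center (97/180, -7/180), radius 1/315; t6: center (1/2, 1/2), radius 1/5
The second composite normalizes to t1: center (2/5, -1/20), radius 1/45; t2: center (101/180, -11/180), radius 1/360; t3: center (97/180, -1/20), radius 1/315; t4: center (0, -1/2), radius 1/6; t5: center (97/180, -7/180), radius 1/315; t6: center (1/2, 1/2), radius 1/5
Both agree, so they are equal.


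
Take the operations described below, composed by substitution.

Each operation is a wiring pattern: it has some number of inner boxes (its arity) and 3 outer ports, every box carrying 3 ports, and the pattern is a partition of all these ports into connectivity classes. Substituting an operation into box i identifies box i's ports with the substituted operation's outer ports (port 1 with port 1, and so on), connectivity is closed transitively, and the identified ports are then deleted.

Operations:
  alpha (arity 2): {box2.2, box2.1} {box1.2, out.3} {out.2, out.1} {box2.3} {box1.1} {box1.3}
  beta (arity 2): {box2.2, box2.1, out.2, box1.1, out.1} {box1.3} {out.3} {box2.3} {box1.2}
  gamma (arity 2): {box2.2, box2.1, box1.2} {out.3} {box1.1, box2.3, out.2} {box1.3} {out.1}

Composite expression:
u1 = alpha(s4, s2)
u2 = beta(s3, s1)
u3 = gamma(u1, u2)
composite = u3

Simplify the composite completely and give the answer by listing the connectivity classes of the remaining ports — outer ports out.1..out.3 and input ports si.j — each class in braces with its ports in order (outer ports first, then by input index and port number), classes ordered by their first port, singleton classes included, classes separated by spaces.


{out.1} {out.2, s1.1, s1.2, s3.1} {out.3} {s1.3} {s2.1, s2.2} {s2.3} {s3.2} {s3.3} {s4.1} {s4.2} {s4.3}

Substituting into gamma glues patterns; closure does the rest.
composing alpha on (s4, s2), with out.j its own outer ports: {out.1, out.2} {out.3, s4.2} {s2.1, s2.2} {s2.3} {s4.1} {s4.3}
composing beta on (s3, s1), with out.j its own outer ports: {out.1, out.2, s1.1, s1.2, s3.1} {out.3} {s1.3} {s3.2} {s3.3}
composing gamma on (s4, s2, s3, s1), with out.j its own outer ports: {out.1} {out.2, s1.1, s1.2, s3.1} {out.3} {s1.3} {s2.1, s2.2} {s2.3} {s3.2} {s3.3} {s4.1} {s4.2} {s4.3}


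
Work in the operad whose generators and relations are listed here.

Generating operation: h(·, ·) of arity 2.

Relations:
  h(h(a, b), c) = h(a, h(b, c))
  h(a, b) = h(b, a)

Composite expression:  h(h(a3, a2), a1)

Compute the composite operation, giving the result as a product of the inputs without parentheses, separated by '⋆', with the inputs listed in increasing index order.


With h associative and commutative, the a-input set is all that matters.
h(a3, a2) flattens to a3 ⋆ a2
h(h(a3, a2), a1) flattens to a3 ⋆ a2 ⋆ a1
sorting the factors by input index: a1 ⋆ a2 ⋆ a3

a1 ⋆ a2 ⋆ a3


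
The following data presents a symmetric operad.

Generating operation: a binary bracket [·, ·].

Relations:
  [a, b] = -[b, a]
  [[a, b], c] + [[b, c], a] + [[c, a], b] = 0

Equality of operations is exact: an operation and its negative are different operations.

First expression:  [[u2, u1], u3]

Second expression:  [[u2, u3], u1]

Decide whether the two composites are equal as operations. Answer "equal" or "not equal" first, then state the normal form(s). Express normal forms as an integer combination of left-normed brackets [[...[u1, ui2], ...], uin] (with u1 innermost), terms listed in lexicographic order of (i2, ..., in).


not equal; first: -[[u1, u2], u3]; second: -[[u1, u2], u3] + [[u1, u3], u2]

Normal form of the first expression: -[[u1, u2], u3]
Normal form of the second expression: -[[u1, u2], u3] + [[u1, u3], u2]
The normal forms differ: not equal.


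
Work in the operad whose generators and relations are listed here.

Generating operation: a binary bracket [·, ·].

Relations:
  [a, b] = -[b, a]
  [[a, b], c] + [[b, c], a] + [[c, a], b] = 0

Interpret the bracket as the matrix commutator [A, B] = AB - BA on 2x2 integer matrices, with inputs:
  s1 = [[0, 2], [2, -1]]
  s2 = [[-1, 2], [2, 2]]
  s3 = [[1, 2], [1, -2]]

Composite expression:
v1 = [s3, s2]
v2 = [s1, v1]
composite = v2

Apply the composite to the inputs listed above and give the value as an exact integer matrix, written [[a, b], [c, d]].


[s3, s2] = [[2, 12], [-9, -2]]
[s1, [s3, s2]] = [[-42, 4], [17, 42]]

[[-42, 4], [17, 42]]


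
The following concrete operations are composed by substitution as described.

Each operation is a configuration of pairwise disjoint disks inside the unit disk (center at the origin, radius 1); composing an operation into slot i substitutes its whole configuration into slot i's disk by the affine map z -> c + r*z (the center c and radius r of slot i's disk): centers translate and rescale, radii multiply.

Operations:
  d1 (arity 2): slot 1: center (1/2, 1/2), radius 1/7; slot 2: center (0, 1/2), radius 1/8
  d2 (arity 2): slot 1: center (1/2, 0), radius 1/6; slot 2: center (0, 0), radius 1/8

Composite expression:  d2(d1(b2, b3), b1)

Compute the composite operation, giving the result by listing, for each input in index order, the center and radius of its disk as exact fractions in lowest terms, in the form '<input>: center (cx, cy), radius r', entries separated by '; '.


b1: center (0, 0), radius 1/8; b2: center (7/12, 1/12), radius 1/42; b3: center (1/2, 1/12), radius 1/48

Each b-disk chains the slot maps above it in d2; radii multiply.
b2 passes through 2 substitutions, ending at center (7/12, 1/12), radius 1/42
b3 passes through 2 substitutions, ending at center (1/2, 1/12), radius 1/48
b1 passes through 1 substitution, ending at center (0, 0), radius 1/8


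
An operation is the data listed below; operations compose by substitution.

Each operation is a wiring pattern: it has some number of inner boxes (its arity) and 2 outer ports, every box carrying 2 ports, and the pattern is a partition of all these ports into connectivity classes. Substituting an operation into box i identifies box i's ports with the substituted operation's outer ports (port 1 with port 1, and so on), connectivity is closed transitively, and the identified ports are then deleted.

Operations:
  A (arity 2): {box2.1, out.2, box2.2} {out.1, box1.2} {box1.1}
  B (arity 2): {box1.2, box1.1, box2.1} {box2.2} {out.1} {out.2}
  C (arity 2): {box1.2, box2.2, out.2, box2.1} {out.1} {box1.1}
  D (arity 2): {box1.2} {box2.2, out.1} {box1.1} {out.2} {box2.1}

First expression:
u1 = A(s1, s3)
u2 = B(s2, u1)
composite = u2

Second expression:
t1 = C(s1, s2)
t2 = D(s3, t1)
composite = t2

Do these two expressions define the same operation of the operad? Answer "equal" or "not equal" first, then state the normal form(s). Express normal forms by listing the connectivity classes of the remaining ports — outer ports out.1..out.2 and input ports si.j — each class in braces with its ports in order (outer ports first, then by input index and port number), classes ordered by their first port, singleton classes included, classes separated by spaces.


The first expression, normalized: {out.1} {out.2} {s1.1} {s1.2, s2.1, s2.2} {s3.1, s3.2}
The second expression, normalized: {out.1, s1.2, s2.1, s2.2} {out.2} {s1.1} {s3.1} {s3.2}
No match — not equal.

not equal — first {out.1} {out.2} {s1.1} {s1.2, s2.1, s2.2} {s3.1, s3.2}, second {out.1, s1.2, s2.1, s2.2} {out.2} {s1.1} {s3.1} {s3.2}


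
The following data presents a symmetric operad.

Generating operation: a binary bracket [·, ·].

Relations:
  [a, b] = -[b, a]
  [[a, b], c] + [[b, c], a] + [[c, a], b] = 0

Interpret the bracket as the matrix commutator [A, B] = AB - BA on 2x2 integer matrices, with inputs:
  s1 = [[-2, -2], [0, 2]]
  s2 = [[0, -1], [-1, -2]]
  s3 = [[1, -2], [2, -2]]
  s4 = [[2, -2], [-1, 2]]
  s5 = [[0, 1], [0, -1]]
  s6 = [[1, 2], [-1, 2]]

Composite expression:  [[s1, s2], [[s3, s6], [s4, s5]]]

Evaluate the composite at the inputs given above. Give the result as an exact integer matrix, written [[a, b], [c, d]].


[s1, s2] = [[2, 8], [-4, -2]]
[s3, s6] = [[-2, 4], [1, 2]]
[s4, s5] = [[1, 2], [-1, -1]]
[[s3, s6], [s4, s5]] = [[-6, -16], [-2, 6]]
[[s1, s2], [[s3, s6], [s4, s5]]] = [[-80, 32], [56, 80]]

[[-80, 32], [56, 80]]


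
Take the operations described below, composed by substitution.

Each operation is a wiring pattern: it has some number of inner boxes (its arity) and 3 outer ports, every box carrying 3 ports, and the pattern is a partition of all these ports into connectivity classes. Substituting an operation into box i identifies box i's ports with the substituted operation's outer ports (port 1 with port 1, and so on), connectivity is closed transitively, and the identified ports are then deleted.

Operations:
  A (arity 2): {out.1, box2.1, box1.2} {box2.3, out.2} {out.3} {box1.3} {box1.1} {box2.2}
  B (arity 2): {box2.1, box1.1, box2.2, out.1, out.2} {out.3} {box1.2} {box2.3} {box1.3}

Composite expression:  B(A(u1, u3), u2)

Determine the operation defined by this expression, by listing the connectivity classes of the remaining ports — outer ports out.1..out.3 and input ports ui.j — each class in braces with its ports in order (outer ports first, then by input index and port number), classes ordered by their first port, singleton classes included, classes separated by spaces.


Reachability decides: close wires over B-identified ports.
the subtree at A composes to {out.1, u1.2, u3.1} {out.2, u3.3} {out.3} {u1.1} {u1.3} {u3.2} on (u1, u3); out.j = own outer ports
the subtree at B composes to {out.1, out.2, u1.2, u2.1, u2.2, u3.1} {out.3} {u1.1} {u1.3} {u2.3} {u3.2} {u3.3} on (u1, u3, u2); out.j = own outer ports

{out.1, out.2, u1.2, u2.1, u2.2, u3.1} {out.3} {u1.1} {u1.3} {u2.3} {u3.2} {u3.3}


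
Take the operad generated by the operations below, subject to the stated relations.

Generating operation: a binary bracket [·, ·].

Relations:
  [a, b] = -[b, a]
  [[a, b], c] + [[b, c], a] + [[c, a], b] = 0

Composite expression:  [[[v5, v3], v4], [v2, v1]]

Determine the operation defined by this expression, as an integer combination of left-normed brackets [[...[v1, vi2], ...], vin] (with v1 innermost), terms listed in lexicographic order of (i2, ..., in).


Antisymmetry and Jacobi reduce to v1-anchored left-normed brackets.
Composite bracket: [[[v5, v3], v4], [v2, v1]]
Each bracket splits as ab - ba, giving 16 signed words (2^4 = 16).
Only words starting with v1 matter:
  the word v1v2v3v5v4 carries sign -1 and contributes -[[[[v1, v2], v3], v5], v4]
  the word v1v2v4v3v5 carries sign +1 and contributes +[[[[v1, v2], v4], v3], v5]
  the word v1v2v4v5v3 carries sign -1 and contributes -[[[[v1, v2], v4], v5], v3]
  the word v1v2v5v3v4 carries sign +1 and contributes +[[[[v1, v2], v5], v3], v4]

-[[[[v1, v2], v3], v5], v4] + [[[[v1, v2], v4], v3], v5] - [[[[v1, v2], v4], v5], v3] + [[[[v1, v2], v5], v3], v4]


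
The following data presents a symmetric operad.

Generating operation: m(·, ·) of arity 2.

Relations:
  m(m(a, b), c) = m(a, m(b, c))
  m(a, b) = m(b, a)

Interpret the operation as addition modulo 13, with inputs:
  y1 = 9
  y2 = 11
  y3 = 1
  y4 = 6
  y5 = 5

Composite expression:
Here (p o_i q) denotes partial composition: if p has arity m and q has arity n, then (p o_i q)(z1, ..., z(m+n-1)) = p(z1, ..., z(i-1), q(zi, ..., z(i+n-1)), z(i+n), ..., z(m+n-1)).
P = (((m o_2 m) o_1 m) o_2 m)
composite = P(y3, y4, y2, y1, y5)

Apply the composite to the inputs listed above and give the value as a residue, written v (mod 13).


m(y4, y2) = 4
m(y3, m(y4, y2)) = 5
m(y1, y5) = 1
m(m(y3, m(y4, y2)), m(y1, y5)) = 6

6 (mod 13)


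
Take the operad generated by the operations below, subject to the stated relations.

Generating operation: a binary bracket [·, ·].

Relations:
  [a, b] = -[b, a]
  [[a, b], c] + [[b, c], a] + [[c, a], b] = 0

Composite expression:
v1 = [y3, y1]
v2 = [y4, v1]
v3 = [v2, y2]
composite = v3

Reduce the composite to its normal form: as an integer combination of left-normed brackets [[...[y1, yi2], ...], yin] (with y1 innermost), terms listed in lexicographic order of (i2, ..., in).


[[[y1, y3], y4], y2]


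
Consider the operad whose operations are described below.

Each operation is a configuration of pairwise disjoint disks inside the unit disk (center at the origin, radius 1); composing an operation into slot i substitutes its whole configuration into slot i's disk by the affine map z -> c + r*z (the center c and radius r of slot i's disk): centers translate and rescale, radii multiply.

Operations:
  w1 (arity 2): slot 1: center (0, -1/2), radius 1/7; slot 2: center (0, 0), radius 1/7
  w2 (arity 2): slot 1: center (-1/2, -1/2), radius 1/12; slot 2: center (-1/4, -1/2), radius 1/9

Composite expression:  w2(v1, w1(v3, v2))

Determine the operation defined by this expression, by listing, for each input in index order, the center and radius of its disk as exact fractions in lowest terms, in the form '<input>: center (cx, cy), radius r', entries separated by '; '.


v1: center (-1/2, -1/2), radius 1/12; v2: center (-1/4, -1/2), radius 1/63; v3: center (-1/4, -5/9), radius 1/63


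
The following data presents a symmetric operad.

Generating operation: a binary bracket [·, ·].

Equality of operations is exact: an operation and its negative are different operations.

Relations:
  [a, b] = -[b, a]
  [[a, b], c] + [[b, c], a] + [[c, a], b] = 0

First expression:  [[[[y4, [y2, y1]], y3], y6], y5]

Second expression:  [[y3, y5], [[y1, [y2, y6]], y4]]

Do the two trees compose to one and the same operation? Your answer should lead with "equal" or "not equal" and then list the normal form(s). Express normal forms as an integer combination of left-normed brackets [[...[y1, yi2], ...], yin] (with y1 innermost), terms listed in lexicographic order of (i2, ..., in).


Reducing the first expression gives [[[[[y1, y2], y4], y3], y6], y5]
Reducing the second expression gives -[[[[[y1, y2], y6], y4], y3], y5] + [[[[[y1, y2], y6], y4], y5], y3] + [[[[[y1, y6], y2], y4], y3], y5] - [[[[[y1, y6], y2], y4], y5], y3]
The forms do not match — not equal.

not equal: they reduce to [[[[[y1, y2], y4], y3], y6], y5] and -[[[[[y1, y2], y6], y4], y3], y5] + [[[[[y1, y2], y6], y4], y5], y3] + [[[[[y1, y6], y2], y4], y3], y5] - [[[[[y1, y6], y2], y4], y5], y3]


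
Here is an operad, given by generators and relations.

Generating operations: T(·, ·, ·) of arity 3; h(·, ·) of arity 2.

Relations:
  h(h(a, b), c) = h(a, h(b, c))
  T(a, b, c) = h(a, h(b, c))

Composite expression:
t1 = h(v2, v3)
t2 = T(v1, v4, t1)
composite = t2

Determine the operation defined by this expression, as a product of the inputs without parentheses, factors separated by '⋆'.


v1 ⋆ v4 ⋆ v2 ⋆ v3

Associativity of T dissolves the nesting; only the v-input order survives.
h(v2, v3) spells out as v2 ⋆ v3
T(v1, v4, h(v2, v3)) spells out as v1 ⋆ v4 ⋆ v2 ⋆ v3


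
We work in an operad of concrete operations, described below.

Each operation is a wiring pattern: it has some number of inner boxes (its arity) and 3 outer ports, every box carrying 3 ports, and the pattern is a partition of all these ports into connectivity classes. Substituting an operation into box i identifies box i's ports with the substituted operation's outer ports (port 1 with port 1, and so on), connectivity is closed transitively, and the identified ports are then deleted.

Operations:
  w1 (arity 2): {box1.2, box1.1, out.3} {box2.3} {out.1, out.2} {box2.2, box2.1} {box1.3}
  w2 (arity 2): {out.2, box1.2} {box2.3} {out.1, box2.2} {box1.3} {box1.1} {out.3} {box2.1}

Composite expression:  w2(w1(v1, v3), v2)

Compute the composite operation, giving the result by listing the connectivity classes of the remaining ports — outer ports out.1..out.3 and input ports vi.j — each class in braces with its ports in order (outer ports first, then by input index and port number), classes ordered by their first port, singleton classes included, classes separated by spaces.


{out.1, v2.2} {out.2} {out.3} {v1.1, v1.2} {v1.3} {v2.1} {v2.3} {v3.1, v3.2} {v3.3}

After gluing at w2, chains via deleted ports link the v-ports.
the subtree at w1 composes to {out.1, out.2} {out.3, v1.1, v1.2} {v1.3} {v3.1, v3.2} {v3.3} on (v1, v3); out.j = own outer ports
the subtree at w2 composes to {out.1, v2.2} {out.2} {out.3} {v1.1, v1.2} {v1.3} {v2.1} {v2.3} {v3.1, v3.2} {v3.3} on (v1, v3, v2); out.j = own outer ports


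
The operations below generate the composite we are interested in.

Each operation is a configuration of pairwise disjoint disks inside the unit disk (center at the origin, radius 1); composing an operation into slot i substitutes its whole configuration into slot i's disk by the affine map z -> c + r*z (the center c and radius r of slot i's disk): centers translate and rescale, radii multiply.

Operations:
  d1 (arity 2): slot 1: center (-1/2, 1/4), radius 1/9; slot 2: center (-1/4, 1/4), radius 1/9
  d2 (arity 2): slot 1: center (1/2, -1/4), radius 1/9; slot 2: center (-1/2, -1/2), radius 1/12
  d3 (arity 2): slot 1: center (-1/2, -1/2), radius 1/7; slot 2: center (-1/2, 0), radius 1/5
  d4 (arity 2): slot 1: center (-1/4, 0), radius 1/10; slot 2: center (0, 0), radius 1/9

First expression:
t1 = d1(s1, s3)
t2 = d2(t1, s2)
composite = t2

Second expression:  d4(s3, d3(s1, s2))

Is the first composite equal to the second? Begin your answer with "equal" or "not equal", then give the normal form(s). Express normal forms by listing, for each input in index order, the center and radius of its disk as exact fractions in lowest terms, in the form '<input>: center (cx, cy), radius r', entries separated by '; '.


not equal; the first gives s1: center (4/9, -2/9), radius 1/81; s2: center (-1/2, -1/2), radius 1/12; s3: center (17/36, -2/9), radius 1/81 and the second s1: center (-1/18, -1/18), radius 1/63; s2: center (-1/18, 0), radius 1/45; s3: center (-1/4, 0), radius 1/10

Reducing the first expression gives s1: center (4/9, -2/9), radius 1/81; s2: center (-1/2, -1/2), radius 1/12; s3: center (17/36, -2/9), radius 1/81
Reducing the second expression gives s1: center (-1/18, -1/18), radius 1/63; s2: center (-1/18, 0), radius 1/45; s3: center (-1/4, 0), radius 1/10
No match — not equal.


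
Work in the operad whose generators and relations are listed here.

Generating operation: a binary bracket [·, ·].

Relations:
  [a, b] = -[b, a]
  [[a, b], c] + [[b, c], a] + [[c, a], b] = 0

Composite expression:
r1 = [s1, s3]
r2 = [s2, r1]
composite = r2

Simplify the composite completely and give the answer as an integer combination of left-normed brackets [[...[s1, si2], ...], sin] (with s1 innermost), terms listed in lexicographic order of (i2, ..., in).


-[[s1, s3], s2]

Antisymmetry and Jacobi reduce to s1-anchored left-normed brackets.
Composite bracket: [s2, [s1, s3]]
Applying ab - ba throughout gives 4 signed words (2^2 = 4).
Words beginning with s1 determine it all:
  the word s1s3s2 carries sign -1 and contributes -[[s1, s3], s2]


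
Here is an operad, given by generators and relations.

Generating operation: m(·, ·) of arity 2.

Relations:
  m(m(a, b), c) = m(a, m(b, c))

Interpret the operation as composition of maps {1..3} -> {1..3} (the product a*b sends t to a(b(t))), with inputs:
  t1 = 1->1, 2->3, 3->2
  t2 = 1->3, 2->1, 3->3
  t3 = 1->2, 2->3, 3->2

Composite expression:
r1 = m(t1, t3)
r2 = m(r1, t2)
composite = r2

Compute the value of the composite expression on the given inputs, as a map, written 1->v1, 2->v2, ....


m(t1, t3) = 1->3, 2->2, 3->3
m(m(t1, t3), t2) = 1->3, 2->3, 3->3

1->3, 2->3, 3->3


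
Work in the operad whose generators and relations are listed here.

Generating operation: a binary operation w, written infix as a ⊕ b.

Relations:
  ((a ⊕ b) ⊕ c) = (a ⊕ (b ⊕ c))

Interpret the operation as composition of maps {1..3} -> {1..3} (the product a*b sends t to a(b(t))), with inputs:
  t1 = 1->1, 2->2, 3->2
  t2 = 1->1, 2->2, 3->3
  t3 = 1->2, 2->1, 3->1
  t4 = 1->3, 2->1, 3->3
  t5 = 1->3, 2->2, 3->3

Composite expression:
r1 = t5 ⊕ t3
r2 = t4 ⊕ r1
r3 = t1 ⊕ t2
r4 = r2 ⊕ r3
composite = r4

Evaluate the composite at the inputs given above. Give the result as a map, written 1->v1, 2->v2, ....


1->1, 2->3, 3->3


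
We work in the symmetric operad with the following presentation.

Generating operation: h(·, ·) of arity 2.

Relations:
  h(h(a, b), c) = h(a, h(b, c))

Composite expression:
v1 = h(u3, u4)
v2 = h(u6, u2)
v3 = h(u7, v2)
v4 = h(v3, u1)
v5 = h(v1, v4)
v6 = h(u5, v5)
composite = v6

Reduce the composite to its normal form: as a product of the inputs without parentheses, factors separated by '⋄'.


u5 ⋄ u3 ⋄ u4 ⋄ u7 ⋄ u6 ⋄ u2 ⋄ u1


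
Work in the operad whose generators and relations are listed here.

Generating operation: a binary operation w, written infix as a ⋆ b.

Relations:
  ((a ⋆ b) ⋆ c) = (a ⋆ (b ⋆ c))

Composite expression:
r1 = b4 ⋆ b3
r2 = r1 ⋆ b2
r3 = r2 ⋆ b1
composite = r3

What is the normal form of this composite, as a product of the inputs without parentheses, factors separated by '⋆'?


The w-tree's shape is irrelevant; the b-reading-order decides.
(b4 ⋆ b3) flattens to b4 ⋆ b3
((b4 ⋆ b3) ⋆ b2) flattens to b4 ⋆ b3 ⋆ b2
(((b4 ⋆ b3) ⋆ b2) ⋆ b1) flattens to b4 ⋆ b3 ⋆ b2 ⋆ b1

b4 ⋆ b3 ⋆ b2 ⋆ b1


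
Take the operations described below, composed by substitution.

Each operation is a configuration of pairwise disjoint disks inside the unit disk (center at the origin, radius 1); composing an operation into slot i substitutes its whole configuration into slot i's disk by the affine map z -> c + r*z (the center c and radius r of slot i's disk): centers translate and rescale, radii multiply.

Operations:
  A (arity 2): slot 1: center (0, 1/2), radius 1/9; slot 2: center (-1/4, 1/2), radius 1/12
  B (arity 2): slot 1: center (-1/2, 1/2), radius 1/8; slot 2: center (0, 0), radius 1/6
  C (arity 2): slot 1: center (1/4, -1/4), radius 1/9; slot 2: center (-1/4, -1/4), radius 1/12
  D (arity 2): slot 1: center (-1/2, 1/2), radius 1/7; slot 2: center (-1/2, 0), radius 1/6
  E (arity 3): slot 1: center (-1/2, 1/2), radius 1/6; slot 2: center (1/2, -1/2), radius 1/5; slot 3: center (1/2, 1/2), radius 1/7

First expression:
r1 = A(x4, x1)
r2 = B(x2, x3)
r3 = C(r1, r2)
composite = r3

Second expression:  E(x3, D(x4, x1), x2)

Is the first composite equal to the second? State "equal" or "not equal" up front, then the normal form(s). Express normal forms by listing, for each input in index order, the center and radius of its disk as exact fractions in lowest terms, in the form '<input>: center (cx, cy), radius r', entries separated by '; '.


not equal; first: x1: center (2/9, -7/36), radius 1/108; x2: center (-7/24, -5/24), radius 1/96; x3: center (-1/4, -1/4), radius 1/72; x4: center (1/4, -7/36), radius 1/81; second: x1: center (2/5, -1/2), radius 1/30; x2: center (1/2, 1/2), radius 1/7; x3: center (-1/2, 1/2), radius 1/6; x4: center (2/5, -2/5), radius 1/35

Reducing the first expression gives x1: center (2/9, -7/36), radius 1/108; x2: center (-7/24, -5/24), radius 1/96; x3: center (-1/4, -1/4), radius 1/72; x4: center (1/4, -7/36), radius 1/81
Reducing the second expression gives x1: center (2/5, -1/2), radius 1/30; x2: center (1/2, 1/2), radius 1/7; x3: center (-1/2, 1/2), radius 1/6; x4: center (2/5, -2/5), radius 1/35
Different reductions; not equal.


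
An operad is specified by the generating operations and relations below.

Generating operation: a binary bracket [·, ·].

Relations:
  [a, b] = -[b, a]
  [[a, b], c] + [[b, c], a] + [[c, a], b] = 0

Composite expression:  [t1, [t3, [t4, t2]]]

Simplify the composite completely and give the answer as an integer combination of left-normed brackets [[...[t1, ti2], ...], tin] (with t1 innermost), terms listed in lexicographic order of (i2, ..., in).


[[[t1, t2], t4], t3] - [[[t1, t3], t2], t4] + [[[t1, t3], t4], t2] - [[[t1, t4], t2], t3]

A multilinear Lie element is pinned by t1-initial words (t1 innermost).
Composite bracket: [t1, [t3, [t4, t2]]]
Under [a, b] = ab - ba we get 8 signed associative words (2^3 = 8).
Words beginning with t1 determine it all:
  t1t2t4t3 appears with sign +1, giving the term +[[[t1, t2], t4], t3]
  t1t3t2t4 appears with sign -1, giving the term -[[[t1, t3], t2], t4]
  t1t3t4t2 appears with sign +1, giving the term +[[[t1, t3], t4], t2]
  t1t4t2t3 appears with sign -1, giving the term -[[[t1, t4], t2], t3]
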